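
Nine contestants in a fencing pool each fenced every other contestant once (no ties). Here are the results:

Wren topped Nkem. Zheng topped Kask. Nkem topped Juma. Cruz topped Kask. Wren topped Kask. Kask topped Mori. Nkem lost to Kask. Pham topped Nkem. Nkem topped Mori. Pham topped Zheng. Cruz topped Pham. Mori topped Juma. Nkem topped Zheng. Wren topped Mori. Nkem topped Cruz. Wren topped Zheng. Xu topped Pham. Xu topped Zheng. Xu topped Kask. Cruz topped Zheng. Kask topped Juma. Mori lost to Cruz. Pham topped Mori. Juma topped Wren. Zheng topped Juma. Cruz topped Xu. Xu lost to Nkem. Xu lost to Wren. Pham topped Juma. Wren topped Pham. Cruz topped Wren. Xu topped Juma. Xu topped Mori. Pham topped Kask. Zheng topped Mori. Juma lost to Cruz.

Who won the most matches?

Win totals: Zheng 3, Wren 6, Nkem 5, Xu 5, Kask 3, Juma 1, Cruz 7, Pham 5, Mori 1.
Cruz leads with 7 wins (next highest: 6).

Cruz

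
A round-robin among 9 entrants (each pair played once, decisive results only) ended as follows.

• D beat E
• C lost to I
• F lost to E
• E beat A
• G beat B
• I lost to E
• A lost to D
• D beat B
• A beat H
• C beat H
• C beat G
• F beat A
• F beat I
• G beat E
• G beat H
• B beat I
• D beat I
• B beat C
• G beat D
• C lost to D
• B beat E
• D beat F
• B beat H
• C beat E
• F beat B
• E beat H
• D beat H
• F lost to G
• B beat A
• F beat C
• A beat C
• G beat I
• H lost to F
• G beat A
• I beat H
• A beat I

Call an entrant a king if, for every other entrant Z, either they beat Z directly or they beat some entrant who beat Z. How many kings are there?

A cannot reach B, D, F in two steps.
B cannot reach D in two steps.
C reaches everyone (king).
D reaches everyone (king).
E cannot reach D, G in two steps.
F cannot reach D in two steps.
G reaches everyone (king).
H cannot reach A, B, C, D, E, F, G, I in two steps.
I cannot reach A, B, D, F in two steps.
Kings: C, D, G — 3.

3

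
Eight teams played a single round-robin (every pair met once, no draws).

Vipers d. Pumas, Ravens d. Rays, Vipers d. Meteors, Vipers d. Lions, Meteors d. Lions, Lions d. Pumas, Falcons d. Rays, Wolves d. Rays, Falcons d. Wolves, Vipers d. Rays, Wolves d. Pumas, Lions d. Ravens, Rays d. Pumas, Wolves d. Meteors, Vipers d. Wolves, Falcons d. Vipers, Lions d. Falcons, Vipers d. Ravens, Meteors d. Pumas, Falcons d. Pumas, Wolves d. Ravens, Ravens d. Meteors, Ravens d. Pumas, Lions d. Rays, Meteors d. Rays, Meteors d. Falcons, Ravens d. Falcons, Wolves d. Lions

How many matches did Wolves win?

Wolves' results: beat Lions, Meteors, Pumas, Rays, Ravens; lost to Falcons, Vipers.
That is 5 wins.

5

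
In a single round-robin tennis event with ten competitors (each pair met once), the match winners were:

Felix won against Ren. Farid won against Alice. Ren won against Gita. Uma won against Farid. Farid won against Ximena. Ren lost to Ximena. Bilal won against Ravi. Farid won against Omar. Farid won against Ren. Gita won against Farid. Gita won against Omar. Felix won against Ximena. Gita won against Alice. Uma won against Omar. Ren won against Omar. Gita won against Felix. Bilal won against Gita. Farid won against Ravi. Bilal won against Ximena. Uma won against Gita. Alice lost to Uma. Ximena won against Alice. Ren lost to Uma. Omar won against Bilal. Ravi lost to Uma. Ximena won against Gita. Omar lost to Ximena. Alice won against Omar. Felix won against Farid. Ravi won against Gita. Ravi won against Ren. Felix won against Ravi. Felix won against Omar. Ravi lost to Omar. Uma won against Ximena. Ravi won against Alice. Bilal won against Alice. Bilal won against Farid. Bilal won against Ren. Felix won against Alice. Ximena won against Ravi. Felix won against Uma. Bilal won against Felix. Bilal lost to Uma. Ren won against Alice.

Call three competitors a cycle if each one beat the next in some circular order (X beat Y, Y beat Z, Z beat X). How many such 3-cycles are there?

17

Win totals: Ximena 5, Ren 3, Bilal 7, Ravi 3, Farid 5, Omar 2, Alice 1, Uma 8, Gita 4, Felix 7.
A competitor with w wins dominates both others in C(w,2) triples; summing gives 10 + 3 + 21 + 3 + 10 + 1 + 0 + 28 + 6 + 21 = 103 transitive triples.
Total triples C(10,3) = 120, so cyclic triples = 120 − 103 = 17.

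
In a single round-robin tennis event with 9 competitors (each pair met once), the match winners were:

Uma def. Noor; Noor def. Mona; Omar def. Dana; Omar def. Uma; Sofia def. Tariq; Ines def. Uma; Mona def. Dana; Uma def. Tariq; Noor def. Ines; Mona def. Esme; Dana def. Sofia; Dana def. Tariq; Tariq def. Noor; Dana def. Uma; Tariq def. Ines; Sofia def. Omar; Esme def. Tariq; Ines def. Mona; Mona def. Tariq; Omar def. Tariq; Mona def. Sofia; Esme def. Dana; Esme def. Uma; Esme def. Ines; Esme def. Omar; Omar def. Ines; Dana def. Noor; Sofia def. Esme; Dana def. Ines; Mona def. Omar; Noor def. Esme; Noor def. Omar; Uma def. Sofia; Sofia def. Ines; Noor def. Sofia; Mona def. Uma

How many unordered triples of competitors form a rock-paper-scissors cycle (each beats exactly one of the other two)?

22

Win totals: Dana 5, Omar 4, Tariq 2, Sofia 4, Esme 5, Ines 2, Noor 5, Uma 3, Mona 6.
A competitor with w wins dominates both others in C(w,2) triples; summing gives 10 + 6 + 1 + 6 + 10 + 1 + 10 + 3 + 15 = 62 transitive triples.
Total triples C(9,3) = 84, so cyclic triples = 84 − 62 = 22.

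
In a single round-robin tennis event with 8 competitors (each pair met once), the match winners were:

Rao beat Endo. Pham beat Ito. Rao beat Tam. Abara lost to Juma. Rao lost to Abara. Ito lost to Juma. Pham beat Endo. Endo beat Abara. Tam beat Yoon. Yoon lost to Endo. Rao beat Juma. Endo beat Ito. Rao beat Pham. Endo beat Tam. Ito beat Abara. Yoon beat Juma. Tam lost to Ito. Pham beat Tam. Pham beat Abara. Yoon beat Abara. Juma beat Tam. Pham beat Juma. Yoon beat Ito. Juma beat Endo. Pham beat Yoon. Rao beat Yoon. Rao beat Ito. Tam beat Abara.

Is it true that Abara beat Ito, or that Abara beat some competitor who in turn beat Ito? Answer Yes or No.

Yes

Abara did not beat Ito directly.
Abara beat Rao. Of those, Rao beat Ito.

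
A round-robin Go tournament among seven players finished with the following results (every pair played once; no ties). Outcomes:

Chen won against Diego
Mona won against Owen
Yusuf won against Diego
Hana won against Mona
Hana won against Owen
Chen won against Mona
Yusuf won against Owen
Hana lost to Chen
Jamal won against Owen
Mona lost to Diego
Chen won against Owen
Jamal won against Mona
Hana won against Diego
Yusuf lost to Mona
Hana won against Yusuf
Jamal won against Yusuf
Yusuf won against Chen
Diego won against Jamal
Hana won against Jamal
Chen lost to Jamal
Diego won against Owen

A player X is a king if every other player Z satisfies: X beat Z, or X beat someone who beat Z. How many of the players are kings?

Mona cannot reach Hana, Jamal in two steps.
Hana reaches everyone (king).
Owen cannot reach Mona, Hana, Yusuf, Jamal, Diego, Chen in two steps.
Yusuf reaches everyone (king).
Jamal reaches everyone (king).
Diego cannot reach Hana in two steps.
Chen reaches everyone (king).
Kings: Hana, Yusuf, Jamal, Chen — 4.

4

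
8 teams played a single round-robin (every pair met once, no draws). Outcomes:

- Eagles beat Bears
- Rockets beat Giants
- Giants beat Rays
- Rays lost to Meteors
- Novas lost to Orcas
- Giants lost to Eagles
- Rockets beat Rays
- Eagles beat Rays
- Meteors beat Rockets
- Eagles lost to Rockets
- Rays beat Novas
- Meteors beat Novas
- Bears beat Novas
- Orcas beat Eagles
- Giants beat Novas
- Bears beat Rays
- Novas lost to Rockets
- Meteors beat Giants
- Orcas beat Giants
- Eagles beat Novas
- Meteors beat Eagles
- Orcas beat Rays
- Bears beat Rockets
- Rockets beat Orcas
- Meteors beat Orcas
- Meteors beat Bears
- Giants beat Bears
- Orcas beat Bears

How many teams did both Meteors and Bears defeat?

Meteors beat: Eagles, Orcas, Novas, Giants, Rockets, Rays, Bears.
Bears beat: Novas, Rockets, Rays.
Both beat: Novas, Rockets, Rays — 3.

3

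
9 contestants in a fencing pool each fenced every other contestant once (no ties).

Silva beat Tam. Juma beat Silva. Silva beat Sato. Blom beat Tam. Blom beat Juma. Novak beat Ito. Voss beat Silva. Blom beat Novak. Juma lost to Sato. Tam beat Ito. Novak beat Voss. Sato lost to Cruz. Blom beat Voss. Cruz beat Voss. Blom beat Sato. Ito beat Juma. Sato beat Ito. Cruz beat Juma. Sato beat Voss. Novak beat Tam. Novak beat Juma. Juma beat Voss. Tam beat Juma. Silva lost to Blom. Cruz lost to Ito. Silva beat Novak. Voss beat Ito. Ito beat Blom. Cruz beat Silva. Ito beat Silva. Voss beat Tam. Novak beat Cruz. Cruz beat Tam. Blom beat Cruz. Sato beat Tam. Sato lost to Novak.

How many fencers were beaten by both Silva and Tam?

Silva beat: Novak, Tam, Sato.
Tam beat: Ito, Juma.
No one was beaten by both.

0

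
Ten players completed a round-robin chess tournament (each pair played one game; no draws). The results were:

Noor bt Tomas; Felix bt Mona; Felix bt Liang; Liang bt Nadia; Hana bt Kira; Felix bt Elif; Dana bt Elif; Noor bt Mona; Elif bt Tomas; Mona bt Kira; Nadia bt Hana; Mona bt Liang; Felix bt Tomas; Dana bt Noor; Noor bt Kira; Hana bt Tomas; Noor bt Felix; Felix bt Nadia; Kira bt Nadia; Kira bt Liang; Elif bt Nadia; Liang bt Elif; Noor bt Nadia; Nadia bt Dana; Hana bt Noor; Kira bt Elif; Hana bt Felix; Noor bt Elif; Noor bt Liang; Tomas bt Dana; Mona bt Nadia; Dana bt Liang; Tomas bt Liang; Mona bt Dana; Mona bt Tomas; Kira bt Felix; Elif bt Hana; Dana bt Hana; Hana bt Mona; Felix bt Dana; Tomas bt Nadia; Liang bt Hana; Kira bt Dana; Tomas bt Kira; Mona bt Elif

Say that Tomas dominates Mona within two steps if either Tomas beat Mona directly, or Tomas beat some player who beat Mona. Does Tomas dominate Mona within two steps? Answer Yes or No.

No

Tomas did not beat Mona directly.
Tomas beat Nadia, Dana, Liang, Kira, but each of them lost to Mona. No two-step path.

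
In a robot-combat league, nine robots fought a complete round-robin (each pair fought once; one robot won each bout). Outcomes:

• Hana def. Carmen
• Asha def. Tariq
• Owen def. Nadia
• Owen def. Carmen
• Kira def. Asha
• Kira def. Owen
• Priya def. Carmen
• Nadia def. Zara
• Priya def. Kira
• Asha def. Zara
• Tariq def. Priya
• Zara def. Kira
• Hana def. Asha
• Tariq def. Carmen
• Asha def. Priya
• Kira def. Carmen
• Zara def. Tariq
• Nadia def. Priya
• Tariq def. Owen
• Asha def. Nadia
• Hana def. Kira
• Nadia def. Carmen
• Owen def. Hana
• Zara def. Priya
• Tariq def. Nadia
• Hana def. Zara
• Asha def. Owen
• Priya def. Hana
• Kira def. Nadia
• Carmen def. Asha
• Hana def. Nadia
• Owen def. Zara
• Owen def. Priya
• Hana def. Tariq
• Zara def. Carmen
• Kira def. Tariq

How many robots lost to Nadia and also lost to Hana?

Nadia beat: Carmen, Priya, Zara.
Hana beat: Kira, Nadia, Carmen, Tariq, Asha, Zara.
Both beat: Carmen, Zara — 2.

2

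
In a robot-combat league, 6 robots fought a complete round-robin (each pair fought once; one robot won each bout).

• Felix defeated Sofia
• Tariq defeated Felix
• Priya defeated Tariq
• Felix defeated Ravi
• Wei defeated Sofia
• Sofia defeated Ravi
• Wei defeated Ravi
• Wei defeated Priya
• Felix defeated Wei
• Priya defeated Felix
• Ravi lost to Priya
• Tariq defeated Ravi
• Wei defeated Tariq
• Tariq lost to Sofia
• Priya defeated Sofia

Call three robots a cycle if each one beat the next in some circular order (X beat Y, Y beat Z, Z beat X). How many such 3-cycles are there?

Of the C(6,3) = 20 triples, the cyclic ones are: {Priya, Wei, Felix}; {Wei, Tariq, Felix}; {Sofia, Tariq, Felix}.
That is 3.

3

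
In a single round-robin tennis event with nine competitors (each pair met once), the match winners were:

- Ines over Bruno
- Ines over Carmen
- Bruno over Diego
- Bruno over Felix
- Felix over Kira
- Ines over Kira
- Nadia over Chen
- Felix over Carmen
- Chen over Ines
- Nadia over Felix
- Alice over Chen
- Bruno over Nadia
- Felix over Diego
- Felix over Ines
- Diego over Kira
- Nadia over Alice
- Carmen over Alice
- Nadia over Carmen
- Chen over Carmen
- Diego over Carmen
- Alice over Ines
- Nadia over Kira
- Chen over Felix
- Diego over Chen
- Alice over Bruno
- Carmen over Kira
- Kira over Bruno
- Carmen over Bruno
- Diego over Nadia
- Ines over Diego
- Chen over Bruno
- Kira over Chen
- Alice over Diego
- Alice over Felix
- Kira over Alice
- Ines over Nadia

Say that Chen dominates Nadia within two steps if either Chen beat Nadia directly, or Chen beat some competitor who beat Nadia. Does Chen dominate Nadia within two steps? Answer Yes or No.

Chen did not beat Nadia directly.
Chen beat Ines, Felix, Bruno, Carmen. Of those, Ines beat Nadia.

Yes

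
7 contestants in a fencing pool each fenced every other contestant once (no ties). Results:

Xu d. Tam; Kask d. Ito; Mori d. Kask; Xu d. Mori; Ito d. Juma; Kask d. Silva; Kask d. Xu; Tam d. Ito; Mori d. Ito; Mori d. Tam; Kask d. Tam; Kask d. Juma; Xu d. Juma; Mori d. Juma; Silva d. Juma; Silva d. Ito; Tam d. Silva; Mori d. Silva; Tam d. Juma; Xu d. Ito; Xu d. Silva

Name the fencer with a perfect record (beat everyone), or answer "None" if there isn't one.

Highest win total is Xu with 5 (out of 6 possible).
Xu lost to Kask, so no fencer went undefeated.

None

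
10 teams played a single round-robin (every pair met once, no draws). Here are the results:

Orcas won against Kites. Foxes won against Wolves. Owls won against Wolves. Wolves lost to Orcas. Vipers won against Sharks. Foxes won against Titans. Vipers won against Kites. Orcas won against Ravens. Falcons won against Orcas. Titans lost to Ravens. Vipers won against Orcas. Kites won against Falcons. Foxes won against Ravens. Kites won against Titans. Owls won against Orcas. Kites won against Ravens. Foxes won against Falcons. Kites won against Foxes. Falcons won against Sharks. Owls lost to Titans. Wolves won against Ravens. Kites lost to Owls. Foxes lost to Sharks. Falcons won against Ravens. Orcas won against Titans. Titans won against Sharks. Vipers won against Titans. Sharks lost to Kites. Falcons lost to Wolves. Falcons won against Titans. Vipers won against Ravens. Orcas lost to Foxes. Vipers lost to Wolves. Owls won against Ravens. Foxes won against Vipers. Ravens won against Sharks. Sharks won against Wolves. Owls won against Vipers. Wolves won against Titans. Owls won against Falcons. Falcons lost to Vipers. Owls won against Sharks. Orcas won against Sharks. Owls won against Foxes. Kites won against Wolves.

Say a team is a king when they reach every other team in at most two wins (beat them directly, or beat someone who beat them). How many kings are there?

6

Wolves cannot reach Foxes in two steps.
Vipers reaches everyone (king).
Falcons cannot reach Vipers in two steps.
Titans reaches everyone (king).
Owls reaches everyone (king).
Kites reaches everyone (king).
Orcas reaches everyone (king).
Foxes reaches everyone (king).
Sharks cannot reach Owls, Kites in two steps.
Ravens cannot reach Vipers, Falcons, Kites, Orcas in two steps.
Kings: Vipers, Titans, Owls, Kites, Orcas, Foxes — 6.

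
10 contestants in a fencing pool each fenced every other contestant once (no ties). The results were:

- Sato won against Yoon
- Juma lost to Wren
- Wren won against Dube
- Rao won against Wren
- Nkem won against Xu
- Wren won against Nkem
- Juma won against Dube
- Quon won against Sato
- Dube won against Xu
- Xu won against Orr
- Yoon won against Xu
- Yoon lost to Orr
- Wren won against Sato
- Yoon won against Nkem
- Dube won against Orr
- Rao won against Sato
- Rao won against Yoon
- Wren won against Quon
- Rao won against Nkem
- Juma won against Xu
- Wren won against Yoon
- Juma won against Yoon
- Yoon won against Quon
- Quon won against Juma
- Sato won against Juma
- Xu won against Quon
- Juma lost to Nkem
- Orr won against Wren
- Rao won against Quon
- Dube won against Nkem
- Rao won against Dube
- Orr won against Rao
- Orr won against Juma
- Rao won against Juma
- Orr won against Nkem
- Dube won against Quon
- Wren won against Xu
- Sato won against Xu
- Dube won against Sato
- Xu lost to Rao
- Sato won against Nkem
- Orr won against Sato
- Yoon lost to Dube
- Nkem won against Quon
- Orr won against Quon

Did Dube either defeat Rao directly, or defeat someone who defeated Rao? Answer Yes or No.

Dube did not beat Rao directly.
Dube beat Nkem, Orr, Quon, Sato, Yoon, Xu. Of those, Orr beat Rao.

Yes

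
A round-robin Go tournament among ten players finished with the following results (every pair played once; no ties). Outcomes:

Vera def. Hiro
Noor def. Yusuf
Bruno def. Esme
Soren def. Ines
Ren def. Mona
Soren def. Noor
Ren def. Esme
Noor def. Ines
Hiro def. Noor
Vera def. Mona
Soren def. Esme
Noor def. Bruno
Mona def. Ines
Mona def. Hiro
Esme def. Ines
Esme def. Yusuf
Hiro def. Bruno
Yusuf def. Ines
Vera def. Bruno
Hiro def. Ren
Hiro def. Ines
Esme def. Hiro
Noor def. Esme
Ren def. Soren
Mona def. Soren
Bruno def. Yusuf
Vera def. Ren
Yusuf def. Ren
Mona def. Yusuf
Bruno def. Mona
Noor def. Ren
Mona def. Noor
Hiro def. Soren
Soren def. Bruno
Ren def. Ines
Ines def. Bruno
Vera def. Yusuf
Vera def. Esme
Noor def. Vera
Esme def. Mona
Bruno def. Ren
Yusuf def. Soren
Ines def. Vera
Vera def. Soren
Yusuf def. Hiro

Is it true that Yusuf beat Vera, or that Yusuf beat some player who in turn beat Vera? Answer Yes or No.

Yusuf did not beat Vera directly.
Yusuf beat Hiro, Ines, Soren, Ren. Of those, Ines beat Vera.

Yes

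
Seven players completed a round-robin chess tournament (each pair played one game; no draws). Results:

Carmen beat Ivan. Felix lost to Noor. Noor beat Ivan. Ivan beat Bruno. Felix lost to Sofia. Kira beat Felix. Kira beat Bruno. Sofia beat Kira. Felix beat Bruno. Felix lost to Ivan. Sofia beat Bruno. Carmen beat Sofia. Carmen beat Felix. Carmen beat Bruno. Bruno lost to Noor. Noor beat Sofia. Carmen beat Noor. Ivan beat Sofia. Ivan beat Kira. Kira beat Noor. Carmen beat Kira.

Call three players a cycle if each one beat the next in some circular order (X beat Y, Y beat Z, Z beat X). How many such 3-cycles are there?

2

Win totals: Kira 3, Noor 4, Bruno 0, Felix 1, Carmen 6, Ivan 4, Sofia 3.
A player with w wins dominates both others in C(w,2) triples; summing gives 3 + 6 + 0 + 0 + 15 + 6 + 3 = 33 transitive triples.
Total triples C(7,3) = 35, so cyclic triples = 35 − 33 = 2.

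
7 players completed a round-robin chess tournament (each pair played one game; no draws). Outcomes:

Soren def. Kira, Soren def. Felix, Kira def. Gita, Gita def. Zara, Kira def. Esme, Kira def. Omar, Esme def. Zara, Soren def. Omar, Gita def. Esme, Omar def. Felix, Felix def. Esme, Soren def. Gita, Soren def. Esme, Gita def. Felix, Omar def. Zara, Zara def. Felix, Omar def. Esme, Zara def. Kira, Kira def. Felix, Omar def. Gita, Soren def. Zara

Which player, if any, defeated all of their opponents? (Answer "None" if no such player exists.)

Soren has 6 wins out of 6 opponents — a perfect record.

Soren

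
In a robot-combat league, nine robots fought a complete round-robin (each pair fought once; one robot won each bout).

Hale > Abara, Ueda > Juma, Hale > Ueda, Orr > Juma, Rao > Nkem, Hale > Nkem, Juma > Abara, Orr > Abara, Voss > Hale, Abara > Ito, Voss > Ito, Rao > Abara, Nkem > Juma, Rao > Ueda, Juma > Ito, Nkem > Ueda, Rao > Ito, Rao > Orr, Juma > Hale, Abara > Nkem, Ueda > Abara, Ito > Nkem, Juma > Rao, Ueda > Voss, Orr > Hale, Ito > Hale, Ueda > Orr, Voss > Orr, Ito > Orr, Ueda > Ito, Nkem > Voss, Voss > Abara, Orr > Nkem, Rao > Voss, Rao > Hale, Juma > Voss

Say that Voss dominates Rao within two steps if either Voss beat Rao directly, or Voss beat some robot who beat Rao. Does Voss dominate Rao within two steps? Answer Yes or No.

No

Voss did not beat Rao directly.
Voss beat Orr, Abara, Ito, Hale, but each of them lost to Rao. No two-step path.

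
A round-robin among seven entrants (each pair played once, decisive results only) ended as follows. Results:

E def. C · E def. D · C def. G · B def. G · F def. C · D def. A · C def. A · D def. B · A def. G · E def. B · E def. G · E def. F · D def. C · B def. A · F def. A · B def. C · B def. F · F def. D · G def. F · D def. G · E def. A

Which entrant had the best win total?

E

Win totals: A 1, B 4, C 2, D 4, E 6, F 3, G 1.
E leads with 6 wins (next highest: 4).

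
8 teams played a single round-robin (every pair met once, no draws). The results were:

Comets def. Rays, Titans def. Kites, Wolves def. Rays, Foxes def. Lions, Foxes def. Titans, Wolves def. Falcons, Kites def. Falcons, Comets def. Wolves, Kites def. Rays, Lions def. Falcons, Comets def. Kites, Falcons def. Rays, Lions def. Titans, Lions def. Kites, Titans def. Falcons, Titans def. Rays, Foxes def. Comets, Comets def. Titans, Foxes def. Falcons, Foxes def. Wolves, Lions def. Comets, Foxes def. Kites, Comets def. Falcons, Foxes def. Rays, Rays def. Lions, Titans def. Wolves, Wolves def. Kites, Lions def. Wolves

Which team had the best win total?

Win totals: Lions 5, Titans 4, Wolves 3, Falcons 1, Rays 1, Foxes 7, Comets 5, Kites 2.
Foxes leads with 7 wins (next highest: 5).

Foxes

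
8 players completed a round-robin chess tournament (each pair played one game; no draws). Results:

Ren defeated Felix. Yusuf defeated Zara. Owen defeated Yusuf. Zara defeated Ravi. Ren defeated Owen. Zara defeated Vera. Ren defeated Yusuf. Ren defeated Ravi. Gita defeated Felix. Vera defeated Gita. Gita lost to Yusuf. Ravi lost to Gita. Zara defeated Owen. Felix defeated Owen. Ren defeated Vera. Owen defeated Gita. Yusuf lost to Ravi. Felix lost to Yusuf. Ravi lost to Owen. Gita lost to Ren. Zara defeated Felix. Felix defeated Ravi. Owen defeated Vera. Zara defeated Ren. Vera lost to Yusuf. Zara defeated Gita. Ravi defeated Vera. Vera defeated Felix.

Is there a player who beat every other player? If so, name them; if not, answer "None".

None

Highest win total is Zara with 6 (out of 7 possible).
Zara lost to Yusuf, so no player went undefeated.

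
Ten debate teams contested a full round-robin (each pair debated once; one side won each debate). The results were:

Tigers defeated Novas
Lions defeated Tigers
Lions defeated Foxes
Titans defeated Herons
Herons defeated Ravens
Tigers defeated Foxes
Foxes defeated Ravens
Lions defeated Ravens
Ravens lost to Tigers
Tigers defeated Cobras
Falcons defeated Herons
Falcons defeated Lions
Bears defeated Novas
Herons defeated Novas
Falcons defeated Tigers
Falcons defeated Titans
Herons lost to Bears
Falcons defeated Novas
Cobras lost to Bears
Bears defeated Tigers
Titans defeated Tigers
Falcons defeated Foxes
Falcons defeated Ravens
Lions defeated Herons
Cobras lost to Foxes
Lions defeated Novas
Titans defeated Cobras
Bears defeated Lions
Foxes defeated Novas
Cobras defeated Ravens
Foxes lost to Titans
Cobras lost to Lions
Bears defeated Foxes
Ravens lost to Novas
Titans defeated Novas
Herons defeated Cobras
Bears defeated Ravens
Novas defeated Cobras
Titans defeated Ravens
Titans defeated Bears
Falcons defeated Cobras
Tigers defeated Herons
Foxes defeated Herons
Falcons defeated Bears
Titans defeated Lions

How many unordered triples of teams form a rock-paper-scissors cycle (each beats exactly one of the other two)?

Win totals: Ravens 0, Novas 2, Lions 6, Herons 3, Titans 8, Tigers 5, Foxes 4, Falcons 9, Bears 7, Cobras 1.
A team with w wins dominates both others in C(w,2) triples; summing gives 0 + 1 + 15 + 3 + 28 + 10 + 6 + 36 + 21 + 0 = 120 transitive triples.
Total triples C(10,3) = 120, so cyclic triples = 120 − 120 = 0.

0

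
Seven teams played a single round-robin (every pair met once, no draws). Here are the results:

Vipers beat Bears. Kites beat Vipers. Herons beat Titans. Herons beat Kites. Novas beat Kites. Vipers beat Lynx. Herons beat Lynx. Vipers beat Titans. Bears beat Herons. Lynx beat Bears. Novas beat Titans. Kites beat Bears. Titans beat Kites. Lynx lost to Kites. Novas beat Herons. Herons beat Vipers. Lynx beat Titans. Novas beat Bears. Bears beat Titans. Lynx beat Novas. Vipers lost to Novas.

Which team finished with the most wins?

Novas

Win totals: Kites 3, Bears 2, Titans 1, Lynx 3, Novas 5, Vipers 3, Herons 4.
Novas leads with 5 wins (next highest: 4).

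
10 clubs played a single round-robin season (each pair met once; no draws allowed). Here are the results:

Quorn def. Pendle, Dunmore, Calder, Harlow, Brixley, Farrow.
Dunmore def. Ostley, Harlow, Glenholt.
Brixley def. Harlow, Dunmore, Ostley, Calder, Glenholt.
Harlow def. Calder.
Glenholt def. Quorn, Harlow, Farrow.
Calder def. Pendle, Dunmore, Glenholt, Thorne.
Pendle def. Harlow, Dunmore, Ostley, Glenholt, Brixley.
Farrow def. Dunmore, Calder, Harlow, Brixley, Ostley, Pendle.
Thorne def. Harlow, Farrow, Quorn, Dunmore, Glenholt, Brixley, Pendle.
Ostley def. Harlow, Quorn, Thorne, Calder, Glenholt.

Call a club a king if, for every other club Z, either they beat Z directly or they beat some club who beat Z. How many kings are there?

Dunmore cannot reach Pendle, Brixley in two steps.
Calder reaches everyone (king).
Quorn reaches everyone (king).
Ostley reaches everyone (king).
Pendle reaches everyone (king).
Harlow cannot reach Quorn, Ostley, Brixley, Farrow in two steps.
Brixley reaches everyone (king).
Thorne reaches everyone (king).
Farrow reaches everyone (king).
Glenholt cannot reach Thorne in two steps.
Kings: Calder, Quorn, Ostley, Pendle, Brixley, Thorne, Farrow — 7.

7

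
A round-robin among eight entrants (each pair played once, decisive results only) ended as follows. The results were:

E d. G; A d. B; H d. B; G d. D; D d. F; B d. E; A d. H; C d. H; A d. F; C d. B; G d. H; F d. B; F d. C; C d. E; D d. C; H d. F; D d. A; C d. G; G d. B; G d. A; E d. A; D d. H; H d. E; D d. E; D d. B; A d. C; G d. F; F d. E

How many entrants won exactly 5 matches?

Win totals: A 4, B 1, C 4, D 6, E 2, F 3, G 5, H 3.
Exactly 5: G — 1 entrant.

1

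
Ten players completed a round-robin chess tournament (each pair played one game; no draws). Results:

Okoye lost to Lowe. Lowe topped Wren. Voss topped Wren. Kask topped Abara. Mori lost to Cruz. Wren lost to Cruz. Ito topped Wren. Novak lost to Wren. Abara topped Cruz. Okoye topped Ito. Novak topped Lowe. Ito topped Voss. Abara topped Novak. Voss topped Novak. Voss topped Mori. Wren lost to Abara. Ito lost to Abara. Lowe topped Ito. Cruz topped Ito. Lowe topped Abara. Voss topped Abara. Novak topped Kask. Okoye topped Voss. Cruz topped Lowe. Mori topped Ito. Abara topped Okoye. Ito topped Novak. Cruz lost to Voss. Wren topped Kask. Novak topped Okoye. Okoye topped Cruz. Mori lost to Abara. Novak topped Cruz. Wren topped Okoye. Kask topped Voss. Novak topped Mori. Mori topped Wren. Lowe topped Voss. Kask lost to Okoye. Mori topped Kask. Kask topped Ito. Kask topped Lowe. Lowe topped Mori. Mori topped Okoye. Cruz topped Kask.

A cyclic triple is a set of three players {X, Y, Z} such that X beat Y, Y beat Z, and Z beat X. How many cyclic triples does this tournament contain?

36

Win totals: Ito 3, Kask 4, Wren 3, Lowe 6, Mori 4, Novak 5, Voss 5, Cruz 5, Abara 6, Okoye 4.
A player with w wins dominates both others in C(w,2) triples; summing gives 3 + 6 + 3 + 15 + 6 + 10 + 10 + 10 + 15 + 6 = 84 transitive triples.
Total triples C(10,3) = 120, so cyclic triples = 120 − 84 = 36.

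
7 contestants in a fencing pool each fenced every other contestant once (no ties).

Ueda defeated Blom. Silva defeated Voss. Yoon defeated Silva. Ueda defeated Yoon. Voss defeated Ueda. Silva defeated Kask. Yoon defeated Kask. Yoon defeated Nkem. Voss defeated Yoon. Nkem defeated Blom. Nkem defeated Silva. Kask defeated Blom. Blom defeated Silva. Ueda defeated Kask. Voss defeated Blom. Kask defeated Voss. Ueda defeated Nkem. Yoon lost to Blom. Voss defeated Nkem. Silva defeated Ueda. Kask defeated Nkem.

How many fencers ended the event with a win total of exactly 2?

Win totals: Silva 3, Voss 4, Blom 2, Yoon 3, Ueda 4, Nkem 2, Kask 3.
Exactly 2: Blom, Nkem — 2 fencers.

2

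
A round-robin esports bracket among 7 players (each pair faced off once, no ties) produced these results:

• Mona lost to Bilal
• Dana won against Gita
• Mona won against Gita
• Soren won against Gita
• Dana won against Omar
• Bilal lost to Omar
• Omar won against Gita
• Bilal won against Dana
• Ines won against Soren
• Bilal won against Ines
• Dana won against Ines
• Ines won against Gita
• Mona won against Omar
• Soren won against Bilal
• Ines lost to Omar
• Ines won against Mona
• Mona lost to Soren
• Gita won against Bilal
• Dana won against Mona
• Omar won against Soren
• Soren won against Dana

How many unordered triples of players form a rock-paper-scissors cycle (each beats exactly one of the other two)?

Win totals: Bilal 3, Omar 4, Dana 4, Mona 2, Soren 4, Gita 1, Ines 3.
A player with w wins dominates both others in C(w,2) triples; summing gives 3 + 6 + 6 + 1 + 6 + 0 + 3 = 25 transitive triples.
Total triples C(7,3) = 35, so cyclic triples = 35 − 25 = 10.

10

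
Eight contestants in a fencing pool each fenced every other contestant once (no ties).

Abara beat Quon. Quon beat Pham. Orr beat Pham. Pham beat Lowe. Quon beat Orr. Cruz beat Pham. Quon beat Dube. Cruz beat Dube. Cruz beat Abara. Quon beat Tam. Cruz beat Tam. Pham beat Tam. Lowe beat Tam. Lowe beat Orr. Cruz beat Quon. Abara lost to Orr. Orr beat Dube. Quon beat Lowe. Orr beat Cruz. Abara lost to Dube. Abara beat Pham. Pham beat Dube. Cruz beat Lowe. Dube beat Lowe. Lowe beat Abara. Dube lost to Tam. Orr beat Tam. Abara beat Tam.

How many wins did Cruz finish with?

Cruz's results: beat Quon, Lowe, Pham, Dube, Abara, Tam; lost to Orr.
That is 6 wins.

6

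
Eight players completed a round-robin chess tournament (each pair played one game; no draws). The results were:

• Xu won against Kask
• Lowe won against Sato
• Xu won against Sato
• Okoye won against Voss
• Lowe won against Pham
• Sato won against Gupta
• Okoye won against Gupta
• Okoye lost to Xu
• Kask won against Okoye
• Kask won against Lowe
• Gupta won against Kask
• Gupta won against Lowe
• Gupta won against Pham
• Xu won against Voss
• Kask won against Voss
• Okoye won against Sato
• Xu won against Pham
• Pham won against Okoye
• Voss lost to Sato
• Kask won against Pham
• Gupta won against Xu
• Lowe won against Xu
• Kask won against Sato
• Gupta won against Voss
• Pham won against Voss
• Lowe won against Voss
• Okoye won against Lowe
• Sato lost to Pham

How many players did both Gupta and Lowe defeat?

3

Gupta beat: Kask, Lowe, Xu, Pham, Voss.
Lowe beat: Xu, Pham, Voss, Sato.
Both beat: Xu, Pham, Voss — 3.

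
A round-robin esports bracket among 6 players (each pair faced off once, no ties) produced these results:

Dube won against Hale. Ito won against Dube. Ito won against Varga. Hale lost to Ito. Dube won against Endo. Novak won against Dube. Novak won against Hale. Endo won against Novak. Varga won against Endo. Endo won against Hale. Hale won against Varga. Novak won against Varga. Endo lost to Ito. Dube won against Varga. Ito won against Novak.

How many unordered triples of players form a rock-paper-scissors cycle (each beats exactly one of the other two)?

Win totals: Varga 1, Hale 1, Endo 2, Novak 3, Dube 3, Ito 5.
A player with w wins dominates both others in C(w,2) triples; summing gives 0 + 0 + 1 + 3 + 3 + 10 = 17 transitive triples.
Total triples C(6,3) = 20, so cyclic triples = 20 − 17 = 3.

3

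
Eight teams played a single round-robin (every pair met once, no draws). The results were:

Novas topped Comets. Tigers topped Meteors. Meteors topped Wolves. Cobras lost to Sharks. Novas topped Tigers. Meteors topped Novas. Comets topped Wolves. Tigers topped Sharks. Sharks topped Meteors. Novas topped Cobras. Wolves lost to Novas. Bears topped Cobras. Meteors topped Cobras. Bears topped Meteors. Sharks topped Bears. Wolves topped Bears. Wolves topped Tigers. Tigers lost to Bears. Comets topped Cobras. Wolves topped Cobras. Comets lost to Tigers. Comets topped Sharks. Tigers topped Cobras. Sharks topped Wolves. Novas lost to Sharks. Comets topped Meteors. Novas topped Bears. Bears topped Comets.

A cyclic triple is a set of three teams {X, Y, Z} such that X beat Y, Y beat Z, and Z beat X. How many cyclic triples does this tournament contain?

12

Win totals: Comets 4, Novas 5, Tigers 4, Bears 4, Cobras 0, Wolves 3, Meteors 3, Sharks 5.
A team with w wins dominates both others in C(w,2) triples; summing gives 6 + 10 + 6 + 6 + 0 + 3 + 3 + 10 = 44 transitive triples.
Total triples C(8,3) = 56, so cyclic triples = 56 − 44 = 12.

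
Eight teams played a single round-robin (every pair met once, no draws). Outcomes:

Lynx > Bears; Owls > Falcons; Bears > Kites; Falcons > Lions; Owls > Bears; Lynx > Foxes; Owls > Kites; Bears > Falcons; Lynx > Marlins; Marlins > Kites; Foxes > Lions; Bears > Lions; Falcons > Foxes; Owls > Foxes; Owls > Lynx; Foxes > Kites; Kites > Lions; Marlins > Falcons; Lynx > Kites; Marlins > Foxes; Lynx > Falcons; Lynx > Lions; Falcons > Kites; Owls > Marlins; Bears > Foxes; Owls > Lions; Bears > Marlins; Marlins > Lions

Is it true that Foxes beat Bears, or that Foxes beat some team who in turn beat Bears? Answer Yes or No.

No

Foxes did not beat Bears directly.
Foxes beat Lions, Kites, but each of them lost to Bears. No two-step path.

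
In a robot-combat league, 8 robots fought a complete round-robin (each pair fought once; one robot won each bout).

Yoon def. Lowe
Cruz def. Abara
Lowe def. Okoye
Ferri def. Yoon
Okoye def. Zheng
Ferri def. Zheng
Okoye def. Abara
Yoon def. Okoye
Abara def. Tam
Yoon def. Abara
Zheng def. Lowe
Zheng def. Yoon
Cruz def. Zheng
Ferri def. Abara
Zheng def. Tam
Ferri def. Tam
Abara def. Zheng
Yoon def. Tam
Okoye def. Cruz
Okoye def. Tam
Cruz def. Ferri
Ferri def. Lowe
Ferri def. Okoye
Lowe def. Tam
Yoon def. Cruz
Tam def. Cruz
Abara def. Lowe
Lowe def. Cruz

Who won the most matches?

Ferri

Win totals: Cruz 3, Ferri 6, Okoye 4, Zheng 3, Abara 3, Lowe 3, Yoon 5, Tam 1.
Ferri leads with 6 wins (next highest: 5).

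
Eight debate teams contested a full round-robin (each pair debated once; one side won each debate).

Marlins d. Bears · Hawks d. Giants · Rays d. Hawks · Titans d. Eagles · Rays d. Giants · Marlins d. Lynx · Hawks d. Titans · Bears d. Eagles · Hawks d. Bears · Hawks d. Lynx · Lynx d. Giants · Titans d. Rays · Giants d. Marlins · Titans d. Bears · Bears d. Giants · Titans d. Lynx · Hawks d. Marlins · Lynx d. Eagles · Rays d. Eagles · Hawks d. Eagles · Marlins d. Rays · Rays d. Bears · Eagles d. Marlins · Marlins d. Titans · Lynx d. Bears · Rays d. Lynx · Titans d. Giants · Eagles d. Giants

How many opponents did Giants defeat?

Giants' results: beat Marlins; lost to Hawks, Rays, Eagles, Lynx, Bears, Titans.
That is 1 win.

1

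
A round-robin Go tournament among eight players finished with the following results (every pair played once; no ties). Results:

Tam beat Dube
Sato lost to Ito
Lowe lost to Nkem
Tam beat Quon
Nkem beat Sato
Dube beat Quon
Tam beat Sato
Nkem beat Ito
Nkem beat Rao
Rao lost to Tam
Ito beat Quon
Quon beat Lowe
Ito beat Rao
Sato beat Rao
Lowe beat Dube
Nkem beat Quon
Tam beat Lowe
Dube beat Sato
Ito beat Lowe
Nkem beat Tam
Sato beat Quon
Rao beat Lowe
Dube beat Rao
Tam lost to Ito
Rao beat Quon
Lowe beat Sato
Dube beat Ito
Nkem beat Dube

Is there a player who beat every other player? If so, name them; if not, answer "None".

Nkem

Nkem has 7 wins out of 7 opponents — a perfect record.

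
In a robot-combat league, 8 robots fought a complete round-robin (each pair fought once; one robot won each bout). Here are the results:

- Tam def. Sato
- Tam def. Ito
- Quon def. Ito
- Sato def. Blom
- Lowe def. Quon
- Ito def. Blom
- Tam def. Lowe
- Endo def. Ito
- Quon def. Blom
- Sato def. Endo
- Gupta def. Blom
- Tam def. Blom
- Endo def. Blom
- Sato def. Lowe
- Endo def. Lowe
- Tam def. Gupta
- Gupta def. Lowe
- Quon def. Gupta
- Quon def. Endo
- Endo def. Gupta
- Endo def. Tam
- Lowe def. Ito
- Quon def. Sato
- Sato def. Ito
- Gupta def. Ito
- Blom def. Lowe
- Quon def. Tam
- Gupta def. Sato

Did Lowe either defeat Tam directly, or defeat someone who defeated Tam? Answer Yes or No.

Lowe did not beat Tam directly.
Lowe beat Quon, Ito. Of those, Quon beat Tam.

Yes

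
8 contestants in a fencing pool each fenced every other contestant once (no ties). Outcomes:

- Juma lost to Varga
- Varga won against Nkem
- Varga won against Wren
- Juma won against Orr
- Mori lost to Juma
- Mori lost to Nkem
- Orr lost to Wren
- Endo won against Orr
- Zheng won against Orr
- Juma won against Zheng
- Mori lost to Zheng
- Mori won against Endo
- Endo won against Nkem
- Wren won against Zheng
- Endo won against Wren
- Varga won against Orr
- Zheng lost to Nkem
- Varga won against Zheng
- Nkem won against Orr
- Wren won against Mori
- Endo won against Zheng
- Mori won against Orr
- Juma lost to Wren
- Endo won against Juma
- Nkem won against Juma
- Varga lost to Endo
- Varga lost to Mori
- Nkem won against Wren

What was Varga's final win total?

5

Varga's results: beat Orr, Nkem, Zheng, Wren, Juma; lost to Endo, Mori.
That is 5 wins.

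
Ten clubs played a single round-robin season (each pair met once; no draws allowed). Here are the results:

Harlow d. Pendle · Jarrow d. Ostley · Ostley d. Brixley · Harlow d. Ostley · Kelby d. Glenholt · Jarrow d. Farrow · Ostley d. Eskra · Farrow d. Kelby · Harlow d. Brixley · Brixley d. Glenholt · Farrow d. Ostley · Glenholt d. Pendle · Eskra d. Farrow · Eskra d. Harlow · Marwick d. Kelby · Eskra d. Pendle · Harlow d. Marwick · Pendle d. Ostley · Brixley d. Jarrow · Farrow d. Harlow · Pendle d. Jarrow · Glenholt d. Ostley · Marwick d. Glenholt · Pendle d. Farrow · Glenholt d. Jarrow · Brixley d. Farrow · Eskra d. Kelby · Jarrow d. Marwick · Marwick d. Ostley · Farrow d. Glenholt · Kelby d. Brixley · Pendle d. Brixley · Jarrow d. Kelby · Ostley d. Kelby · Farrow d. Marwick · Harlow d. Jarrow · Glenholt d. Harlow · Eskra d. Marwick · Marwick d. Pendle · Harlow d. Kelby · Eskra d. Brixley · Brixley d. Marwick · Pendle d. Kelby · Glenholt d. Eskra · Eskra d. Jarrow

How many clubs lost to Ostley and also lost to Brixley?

0

Ostley beat: Brixley, Kelby, Eskra.
Brixley beat: Farrow, Marwick, Jarrow, Glenholt.
No one was beaten by both.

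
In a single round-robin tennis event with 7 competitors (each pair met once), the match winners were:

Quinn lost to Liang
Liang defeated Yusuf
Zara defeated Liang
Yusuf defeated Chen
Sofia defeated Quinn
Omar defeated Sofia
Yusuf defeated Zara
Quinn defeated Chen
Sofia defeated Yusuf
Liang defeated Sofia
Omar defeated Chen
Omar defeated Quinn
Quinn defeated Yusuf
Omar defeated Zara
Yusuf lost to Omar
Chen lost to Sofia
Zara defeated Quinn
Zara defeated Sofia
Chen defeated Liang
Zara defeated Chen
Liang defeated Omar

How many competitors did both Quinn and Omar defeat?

2

Quinn beat: Chen, Yusuf.
Omar beat: Quinn, Chen, Sofia, Zara, Yusuf.
Both beat: Chen, Yusuf — 2.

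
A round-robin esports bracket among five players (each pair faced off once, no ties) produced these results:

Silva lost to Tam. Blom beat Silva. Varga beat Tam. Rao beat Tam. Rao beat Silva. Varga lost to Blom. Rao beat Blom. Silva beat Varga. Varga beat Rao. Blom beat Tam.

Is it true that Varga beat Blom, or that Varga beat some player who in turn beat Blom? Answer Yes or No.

Yes

Varga did not beat Blom directly.
Varga beat Rao, Tam. Of those, Rao beat Blom.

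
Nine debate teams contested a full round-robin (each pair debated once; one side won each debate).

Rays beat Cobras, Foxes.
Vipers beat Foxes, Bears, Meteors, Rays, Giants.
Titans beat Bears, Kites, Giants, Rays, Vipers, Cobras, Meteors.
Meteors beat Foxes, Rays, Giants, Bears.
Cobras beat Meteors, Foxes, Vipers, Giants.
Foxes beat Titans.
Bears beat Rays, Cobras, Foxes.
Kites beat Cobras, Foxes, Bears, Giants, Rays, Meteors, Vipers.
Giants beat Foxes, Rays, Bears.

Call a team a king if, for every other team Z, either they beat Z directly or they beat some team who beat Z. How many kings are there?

Cobras cannot reach Kites in two steps.
Rays cannot reach Bears, Kites in two steps.
Bears cannot reach Kites in two steps.
Kites reaches everyone (king).
Foxes reaches everyone (king).
Vipers cannot reach Kites in two steps.
Meteors cannot reach Kites, Vipers in two steps.
Giants cannot reach Kites, Vipers, Meteors in two steps.
Titans reaches everyone (king).
Kings: Kites, Foxes, Titans — 3.

3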